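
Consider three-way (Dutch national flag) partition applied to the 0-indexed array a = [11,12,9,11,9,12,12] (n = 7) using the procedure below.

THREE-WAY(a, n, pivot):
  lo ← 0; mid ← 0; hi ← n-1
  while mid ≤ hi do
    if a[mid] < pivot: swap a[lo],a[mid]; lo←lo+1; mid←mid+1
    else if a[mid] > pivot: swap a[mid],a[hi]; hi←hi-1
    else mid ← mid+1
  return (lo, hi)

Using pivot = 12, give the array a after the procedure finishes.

[11,9,11,9,12,12,12]

pivot = 12; lo=0, mid=0, hi=6
a[mid]=11<12: swap a[0],a[0]; lo=1,mid=1 → [11,12,9,11,9,12,12]
a[mid]=12=12: mid=2
a[mid]=9<12: swap a[1],a[2]; lo=2,mid=3 → [11,9,12,11,9,12,12]
a[mid]=11<12: swap a[2],a[3]; lo=3,mid=4 → [11,9,11,12,9,12,12]
a[mid]=9<12: swap a[3],a[4]; lo=4,mid=5 → [11,9,11,9,12,12,12]
a[mid]=12=12: mid=6
a[mid]=12=12: mid=7
end: lo=4, hi=6; a = [11,9,11,9,12,12,12]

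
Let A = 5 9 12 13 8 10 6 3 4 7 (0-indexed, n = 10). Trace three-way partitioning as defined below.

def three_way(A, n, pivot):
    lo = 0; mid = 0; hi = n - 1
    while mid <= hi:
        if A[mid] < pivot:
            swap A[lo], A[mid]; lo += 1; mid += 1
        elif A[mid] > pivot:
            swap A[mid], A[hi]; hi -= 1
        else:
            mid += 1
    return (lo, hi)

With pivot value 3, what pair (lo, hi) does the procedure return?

(0, 0)

pivot = 3; lo=0, mid=0, hi=9
A[mid]=5>3: swap A[0],A[9]; hi=8 → 7 9 12 13 8 10 6 3 4 5
A[mid]=7>3: swap A[0],A[8]; hi=7 → 4 9 12 13 8 10 6 3 7 5
A[mid]=4>3: swap A[0],A[7]; hi=6 → 3 9 12 13 8 10 6 4 7 5
A[mid]=3=3: mid=1
A[mid]=9>3: swap A[1],A[6]; hi=5 → 3 6 12 13 8 10 9 4 7 5
A[mid]=6>3: swap A[1],A[5]; hi=4 → 3 10 12 13 8 6 9 4 7 5
A[mid]=10>3: swap A[1],A[4]; hi=3 → 3 8 12 13 10 6 9 4 7 5
A[mid]=8>3: swap A[1],A[3]; hi=2 → 3 13 12 8 10 6 9 4 7 5
A[mid]=13>3: swap A[1],A[2]; hi=1 → 3 12 13 8 10 6 9 4 7 5
A[mid]=12>3: swap A[1],A[1]; hi=0 → 3 12 13 8 10 6 9 4 7 5
end: lo=0, hi=0; A = 3 12 13 8 10 6 9 4 7 5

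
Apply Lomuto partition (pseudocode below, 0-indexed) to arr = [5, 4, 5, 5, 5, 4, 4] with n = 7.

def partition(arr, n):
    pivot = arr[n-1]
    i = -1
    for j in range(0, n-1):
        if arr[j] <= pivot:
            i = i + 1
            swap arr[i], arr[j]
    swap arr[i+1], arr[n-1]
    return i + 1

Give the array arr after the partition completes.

pivot=4, i=-1
j=0: 5>4, skip
j=1: 4≤4, i=0, swap(0,1) ⇒ [4, 5, 5, 5, 5, 4, 4]
j=2: 5>4, skip
j=3: 5>4, skip
j=4: 5>4, skip
j=5: 4≤4, i=1, swap(1,5) ⇒ [4, 4, 5, 5, 5, 5, 4]
swap(2,6) ⇒ [4, 4, 4, 5, 5, 5, 5]; return 2

[4, 4, 4, 5, 5, 5, 5]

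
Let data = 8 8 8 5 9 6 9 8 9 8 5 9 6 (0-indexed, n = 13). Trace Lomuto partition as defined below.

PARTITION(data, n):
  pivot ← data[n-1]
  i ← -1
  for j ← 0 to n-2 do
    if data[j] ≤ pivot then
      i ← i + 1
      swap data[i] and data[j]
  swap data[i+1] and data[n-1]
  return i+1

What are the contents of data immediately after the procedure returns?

pivot = data[12] = 6; i = -1
j=0: data[0]=8 > 6 → no swap
j=1: data[1]=8 > 6 → no swap
j=2: data[2]=8 > 6 → no swap
j=3: data[3]=5 ≤ 6 → i=0, swap data[0],data[3] → 5 8 8 8 9 6 9 8 9 8 5 9 6
j=4: data[4]=9 > 6 → no swap
j=5: data[5]=6 ≤ 6 → i=1, swap data[1],data[5] → 5 6 8 8 9 8 9 8 9 8 5 9 6
j=6: data[6]=9 > 6 → no swap
j=7: data[7]=8 > 6 → no swap
j=8: data[8]=9 > 6 → no swap
j=9: data[9]=8 > 6 → no swap
j=10: data[10]=5 ≤ 6 → i=2, swap data[2],data[10] → 5 6 5 8 9 8 9 8 9 8 8 9 6
j=11: data[11]=9 > 6 → no swap
final swap data[3],data[12] → 5 6 5 6 9 8 9 8 9 8 8 9 8; return 3

5 6 5 6 9 8 9 8 9 8 8 9 8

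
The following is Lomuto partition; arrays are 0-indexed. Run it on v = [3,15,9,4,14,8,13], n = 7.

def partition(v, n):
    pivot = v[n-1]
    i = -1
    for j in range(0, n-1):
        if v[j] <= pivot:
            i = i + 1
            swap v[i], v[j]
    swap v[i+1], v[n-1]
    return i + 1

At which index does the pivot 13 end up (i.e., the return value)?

pivot=13, i=-1
j=0: 3≤13, i=0, swap(0,0) ⇒ [3,15,9,4,14,8,13]
j=1: 15>13, skip
j=2: 9≤13, i=1, swap(1,2) ⇒ [3,9,15,4,14,8,13]
j=3: 4≤13, i=2, swap(2,3) ⇒ [3,9,4,15,14,8,13]
j=4: 14>13, skip
j=5: 8≤13, i=3, swap(3,5) ⇒ [3,9,4,8,14,15,13]
swap(4,6) ⇒ [3,9,4,8,13,15,14]; return 4

4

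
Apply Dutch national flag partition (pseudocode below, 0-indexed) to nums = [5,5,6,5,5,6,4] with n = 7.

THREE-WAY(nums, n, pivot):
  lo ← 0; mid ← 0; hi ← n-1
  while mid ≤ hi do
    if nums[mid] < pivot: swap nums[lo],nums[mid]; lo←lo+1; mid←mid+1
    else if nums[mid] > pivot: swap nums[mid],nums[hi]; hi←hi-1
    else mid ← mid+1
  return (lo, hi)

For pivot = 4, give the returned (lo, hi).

(0, 0)

lo=0 mid=0 hi=6
5>4: swap(0,6), hi=5 ⇒ [4,5,6,5,5,6,5]
4=4: mid=1
5>4: swap(1,5), hi=4 ⇒ [4,6,6,5,5,5,5]
6>4: swap(1,4), hi=3 ⇒ [4,5,6,5,6,5,5]
5>4: swap(1,3), hi=2 ⇒ [4,5,6,5,6,5,5]
5>4: swap(1,2), hi=1 ⇒ [4,6,5,5,6,5,5]
6>4: swap(1,1), hi=0 ⇒ [4,6,5,5,6,5,5]
done. lo=0 hi=0; nums=[4,6,5,5,6,5,5]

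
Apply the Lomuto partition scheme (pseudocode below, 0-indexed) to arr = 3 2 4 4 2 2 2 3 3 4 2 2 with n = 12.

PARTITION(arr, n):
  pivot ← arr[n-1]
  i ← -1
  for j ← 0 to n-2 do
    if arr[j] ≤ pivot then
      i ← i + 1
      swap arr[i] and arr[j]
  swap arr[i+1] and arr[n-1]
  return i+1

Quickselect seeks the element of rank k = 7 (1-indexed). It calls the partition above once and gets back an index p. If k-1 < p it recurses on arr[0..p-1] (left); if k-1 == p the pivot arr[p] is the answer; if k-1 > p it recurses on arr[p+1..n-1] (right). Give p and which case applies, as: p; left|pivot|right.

5; right

pivot=2, i=-1
j=0: 3>2, skip
j=1: 2≤2, i=0, swap(0,1) ⇒ 2 3 4 4 2 2 2 3 3 4 2 2
j=2: 4>2, skip
j=3: 4>2, skip
j=4: 2≤2, i=1, swap(1,4) ⇒ 2 2 4 4 3 2 2 3 3 4 2 2
j=5: 2≤2, i=2, swap(2,5) ⇒ 2 2 2 4 3 4 2 3 3 4 2 2
j=6: 2≤2, i=3, swap(3,6) ⇒ 2 2 2 2 3 4 4 3 3 4 2 2
j=7: 3>2, skip
j=8: 3>2, skip
j=9: 4>2, skip
j=10: 2≤2, i=4, swap(4,10) ⇒ 2 2 2 2 2 4 4 3 3 4 3 2
swap(5,11) ⇒ 2 2 2 2 2 2 4 3 3 4 3 4; return 5
p = 5; k-1 = 6 > 5 ⇒ right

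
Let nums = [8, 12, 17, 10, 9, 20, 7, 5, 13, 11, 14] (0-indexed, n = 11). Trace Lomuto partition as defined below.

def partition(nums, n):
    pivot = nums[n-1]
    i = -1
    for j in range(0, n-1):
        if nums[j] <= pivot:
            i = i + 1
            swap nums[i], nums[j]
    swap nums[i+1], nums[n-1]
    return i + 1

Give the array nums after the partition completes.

[8, 12, 10, 9, 7, 5, 13, 11, 14, 20, 17]

pivot=14, i=-1
j=0: 8≤14, i=0, swap(0,0) ⇒ [8, 12, 17, 10, 9, 20, 7, 5, 13, 11, 14]
j=1: 12≤14, i=1, swap(1,1) ⇒ [8, 12, 17, 10, 9, 20, 7, 5, 13, 11, 14]
j=2: 17>14, skip
j=3: 10≤14, i=2, swap(2,3) ⇒ [8, 12, 10, 17, 9, 20, 7, 5, 13, 11, 14]
j=4: 9≤14, i=3, swap(3,4) ⇒ [8, 12, 10, 9, 17, 20, 7, 5, 13, 11, 14]
j=5: 20>14, skip
j=6: 7≤14, i=4, swap(4,6) ⇒ [8, 12, 10, 9, 7, 20, 17, 5, 13, 11, 14]
j=7: 5≤14, i=5, swap(5,7) ⇒ [8, 12, 10, 9, 7, 5, 17, 20, 13, 11, 14]
j=8: 13≤14, i=6, swap(6,8) ⇒ [8, 12, 10, 9, 7, 5, 13, 20, 17, 11, 14]
j=9: 11≤14, i=7, swap(7,9) ⇒ [8, 12, 10, 9, 7, 5, 13, 11, 17, 20, 14]
swap(8,10) ⇒ [8, 12, 10, 9, 7, 5, 13, 11, 14, 20, 17]; return 8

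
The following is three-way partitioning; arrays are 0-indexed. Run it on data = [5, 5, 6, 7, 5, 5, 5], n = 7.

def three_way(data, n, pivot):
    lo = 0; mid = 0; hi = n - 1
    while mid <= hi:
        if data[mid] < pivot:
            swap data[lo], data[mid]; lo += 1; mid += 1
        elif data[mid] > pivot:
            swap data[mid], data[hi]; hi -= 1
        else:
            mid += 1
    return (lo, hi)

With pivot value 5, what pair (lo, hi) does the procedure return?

(0, 4)

pivot = 5; lo=0, mid=0, hi=6
data[mid]=5=5: mid=1
data[mid]=5=5: mid=2
data[mid]=6>5: swap data[2],data[6]; hi=5 → [5, 5, 5, 7, 5, 5, 6]
data[mid]=5=5: mid=3
data[mid]=7>5: swap data[3],data[5]; hi=4 → [5, 5, 5, 5, 5, 7, 6]
data[mid]=5=5: mid=4
data[mid]=5=5: mid=5
end: lo=0, hi=4; data = [5, 5, 5, 5, 5, 7, 6]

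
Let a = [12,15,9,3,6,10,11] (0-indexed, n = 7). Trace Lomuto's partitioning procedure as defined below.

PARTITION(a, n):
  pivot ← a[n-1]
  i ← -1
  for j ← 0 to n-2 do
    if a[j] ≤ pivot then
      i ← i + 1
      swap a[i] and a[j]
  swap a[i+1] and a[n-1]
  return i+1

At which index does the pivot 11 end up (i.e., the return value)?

4

pivot=11, i=-1
j=0: 12>11, skip
j=1: 15>11, skip
j=2: 9≤11, i=0, swap(0,2) ⇒ [9,15,12,3,6,10,11]
j=3: 3≤11, i=1, swap(1,3) ⇒ [9,3,12,15,6,10,11]
j=4: 6≤11, i=2, swap(2,4) ⇒ [9,3,6,15,12,10,11]
j=5: 10≤11, i=3, swap(3,5) ⇒ [9,3,6,10,12,15,11]
swap(4,6) ⇒ [9,3,6,10,11,15,12]; return 4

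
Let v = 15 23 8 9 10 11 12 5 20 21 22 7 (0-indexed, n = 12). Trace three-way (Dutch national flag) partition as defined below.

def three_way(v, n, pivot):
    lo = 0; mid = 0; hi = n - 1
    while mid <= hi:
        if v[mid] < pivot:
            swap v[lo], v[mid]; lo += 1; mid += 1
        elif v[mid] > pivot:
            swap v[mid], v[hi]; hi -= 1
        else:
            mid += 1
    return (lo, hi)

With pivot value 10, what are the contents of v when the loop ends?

7 5 8 9 10 12 11 20 21 22 23 15

pivot = 10; lo=0, mid=0, hi=11
v[mid]=15>10: swap v[0],v[11]; hi=10 → 7 23 8 9 10 11 12 5 20 21 22 15
v[mid]=7<10: swap v[0],v[0]; lo=1,mid=1 → 7 23 8 9 10 11 12 5 20 21 22 15
v[mid]=23>10: swap v[1],v[10]; hi=9 → 7 22 8 9 10 11 12 5 20 21 23 15
v[mid]=22>10: swap v[1],v[9]; hi=8 → 7 21 8 9 10 11 12 5 20 22 23 15
v[mid]=21>10: swap v[1],v[8]; hi=7 → 7 20 8 9 10 11 12 5 21 22 23 15
v[mid]=20>10: swap v[1],v[7]; hi=6 → 7 5 8 9 10 11 12 20 21 22 23 15
v[mid]=5<10: swap v[1],v[1]; lo=2,mid=2 → 7 5 8 9 10 11 12 20 21 22 23 15
v[mid]=8<10: swap v[2],v[2]; lo=3,mid=3 → 7 5 8 9 10 11 12 20 21 22 23 15
v[mid]=9<10: swap v[3],v[3]; lo=4,mid=4 → 7 5 8 9 10 11 12 20 21 22 23 15
v[mid]=10=10: mid=5
v[mid]=11>10: swap v[5],v[6]; hi=5 → 7 5 8 9 10 12 11 20 21 22 23 15
v[mid]=12>10: swap v[5],v[5]; hi=4 → 7 5 8 9 10 12 11 20 21 22 23 15
end: lo=4, hi=4; v = 7 5 8 9 10 12 11 20 21 22 23 15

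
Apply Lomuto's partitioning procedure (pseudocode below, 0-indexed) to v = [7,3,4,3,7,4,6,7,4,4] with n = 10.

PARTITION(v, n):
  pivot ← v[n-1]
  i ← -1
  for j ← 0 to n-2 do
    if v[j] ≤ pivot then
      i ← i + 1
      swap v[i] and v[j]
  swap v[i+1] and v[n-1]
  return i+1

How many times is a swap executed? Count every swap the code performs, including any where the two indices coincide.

6

pivot = v[9] = 4; i = -1
j=0: v[0]=7 > 4 → no swap
j=1: v[1]=3 ≤ 4 → i=0, swap v[0],v[1] → [3,7,4,3,7,4,6,7,4,4]
j=2: v[2]=4 ≤ 4 → i=1, swap v[1],v[2] → [3,4,7,3,7,4,6,7,4,4]
j=3: v[3]=3 ≤ 4 → i=2, swap v[2],v[3] → [3,4,3,7,7,4,6,7,4,4]
j=4: v[4]=7 > 4 → no swap
j=5: v[5]=4 ≤ 4 → i=3, swap v[3],v[5] → [3,4,3,4,7,7,6,7,4,4]
j=6: v[6]=6 > 4 → no swap
j=7: v[7]=7 > 4 → no swap
j=8: v[8]=4 ≤ 4 → i=4, swap v[4],v[8] → [3,4,3,4,4,7,6,7,7,4]
final swap v[5],v[9] → [3,4,3,4,4,4,6,7,7,7]; return 5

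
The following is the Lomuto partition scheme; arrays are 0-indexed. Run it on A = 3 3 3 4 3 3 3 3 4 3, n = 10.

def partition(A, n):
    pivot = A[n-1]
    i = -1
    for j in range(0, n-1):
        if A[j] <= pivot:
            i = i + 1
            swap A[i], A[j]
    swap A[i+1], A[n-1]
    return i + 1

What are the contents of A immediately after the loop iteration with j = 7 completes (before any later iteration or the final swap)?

pivot=3, i=-1
j=0: 3≤3, i=0, swap(0,0) ⇒ 3 3 3 4 3 3 3 3 4 3
j=1: 3≤3, i=1, swap(1,1) ⇒ 3 3 3 4 3 3 3 3 4 3
j=2: 3≤3, i=2, swap(2,2) ⇒ 3 3 3 4 3 3 3 3 4 3
j=3: 4>3, skip
j=4: 3≤3, i=3, swap(3,4) ⇒ 3 3 3 3 4 3 3 3 4 3
j=5: 3≤3, i=4, swap(4,5) ⇒ 3 3 3 3 3 4 3 3 4 3
j=6: 3≤3, i=5, swap(5,6) ⇒ 3 3 3 3 3 3 4 3 4 3
j=7: 3≤3, i=6, swap(6,7) ⇒ 3 3 3 3 3 3 3 4 4 3
(after j=7) A = 3 3 3 3 3 3 3 4 4 3

3 3 3 3 3 3 3 4 4 3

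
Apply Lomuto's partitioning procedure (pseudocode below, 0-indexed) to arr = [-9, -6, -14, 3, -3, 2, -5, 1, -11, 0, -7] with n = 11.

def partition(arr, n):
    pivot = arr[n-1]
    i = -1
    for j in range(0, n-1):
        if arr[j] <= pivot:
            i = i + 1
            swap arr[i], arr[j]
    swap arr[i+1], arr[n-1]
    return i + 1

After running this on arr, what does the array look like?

[-9, -14, -11, -7, -3, 2, -5, 1, -6, 0, 3]

pivot = arr[10] = -7; i = -1
j=0: arr[0]=-9 ≤ -7 → i=0, swap arr[0],arr[0] (no change) → [-9, -6, -14, 3, -3, 2, -5, 1, -11, 0, -7]
j=1: arr[1]=-6 > -7 → no swap
j=2: arr[2]=-14 ≤ -7 → i=1, swap arr[1],arr[2] → [-9, -14, -6, 3, -3, 2, -5, 1, -11, 0, -7]
j=3: arr[3]=3 > -7 → no swap
j=4: arr[4]=-3 > -7 → no swap
j=5: arr[5]=2 > -7 → no swap
j=6: arr[6]=-5 > -7 → no swap
j=7: arr[7]=1 > -7 → no swap
j=8: arr[8]=-11 ≤ -7 → i=2, swap arr[2],arr[8] → [-9, -14, -11, 3, -3, 2, -5, 1, -6, 0, -7]
j=9: arr[9]=0 > -7 → no swap
final swap arr[3],arr[10] → [-9, -14, -11, -7, -3, 2, -5, 1, -6, 0, 3]; return 3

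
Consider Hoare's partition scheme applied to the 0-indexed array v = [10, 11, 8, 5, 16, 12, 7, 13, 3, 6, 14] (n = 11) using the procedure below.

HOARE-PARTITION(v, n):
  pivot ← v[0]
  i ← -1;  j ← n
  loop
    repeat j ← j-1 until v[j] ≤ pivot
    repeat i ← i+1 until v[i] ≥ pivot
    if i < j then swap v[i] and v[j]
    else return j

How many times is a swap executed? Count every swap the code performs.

3

pivot=10
j stops at 9 (6), i stops at 0 (10); swap ⇒ [6, 11, 8, 5, 16, 12, 7, 13, 3, 10, 14]
j stops at 8 (3), i stops at 1 (11); swap ⇒ [6, 3, 8, 5, 16, 12, 7, 13, 11, 10, 14]
j stops at 6 (7), i stops at 4 (16); swap ⇒ [6, 3, 8, 5, 7, 12, 16, 13, 11, 10, 14]
j stops at 4, i stops at 5; i≥j ⇒ return 4. v=[6, 3, 8, 5, 7, 12, 16, 13, 11, 10, 14]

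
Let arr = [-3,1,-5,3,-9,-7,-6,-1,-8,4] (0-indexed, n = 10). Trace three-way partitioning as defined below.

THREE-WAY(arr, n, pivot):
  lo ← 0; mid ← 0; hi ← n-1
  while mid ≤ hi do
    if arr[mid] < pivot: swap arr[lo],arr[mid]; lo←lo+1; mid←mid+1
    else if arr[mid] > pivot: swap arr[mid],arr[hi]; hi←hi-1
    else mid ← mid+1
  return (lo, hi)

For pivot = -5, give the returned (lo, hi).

lo=0 mid=0 hi=9
-3>-5: swap(0,9), hi=8 ⇒ [4,1,-5,3,-9,-7,-6,-1,-8,-3]
4>-5: swap(0,8), hi=7 ⇒ [-8,1,-5,3,-9,-7,-6,-1,4,-3]
-8<-5: swap(0,0), lo=1 mid=1 ⇒ [-8,1,-5,3,-9,-7,-6,-1,4,-3]
1>-5: swap(1,7), hi=6 ⇒ [-8,-1,-5,3,-9,-7,-6,1,4,-3]
-1>-5: swap(1,6), hi=5 ⇒ [-8,-6,-5,3,-9,-7,-1,1,4,-3]
-6<-5: swap(1,1), lo=2 mid=2 ⇒ [-8,-6,-5,3,-9,-7,-1,1,4,-3]
-5=-5: mid=3
3>-5: swap(3,5), hi=4 ⇒ [-8,-6,-5,-7,-9,3,-1,1,4,-3]
-7<-5: swap(2,3), lo=3 mid=4 ⇒ [-8,-6,-7,-5,-9,3,-1,1,4,-3]
-9<-5: swap(3,4), lo=4 mid=5 ⇒ [-8,-6,-7,-9,-5,3,-1,1,4,-3]
done. lo=4 hi=4; arr=[-8,-6,-7,-9,-5,3,-1,1,4,-3]

(4, 4)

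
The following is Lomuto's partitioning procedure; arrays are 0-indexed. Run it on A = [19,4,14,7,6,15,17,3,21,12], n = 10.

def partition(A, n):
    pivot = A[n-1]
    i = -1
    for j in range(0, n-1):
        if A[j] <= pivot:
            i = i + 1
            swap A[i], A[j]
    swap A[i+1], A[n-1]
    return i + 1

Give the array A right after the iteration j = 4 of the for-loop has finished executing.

[4,7,6,19,14,15,17,3,21,12]

pivot=12, i=-1
j=0: 19>12, skip
j=1: 4≤12, i=0, swap(0,1) ⇒ [4,19,14,7,6,15,17,3,21,12]
j=2: 14>12, skip
j=3: 7≤12, i=1, swap(1,3) ⇒ [4,7,14,19,6,15,17,3,21,12]
j=4: 6≤12, i=2, swap(2,4) ⇒ [4,7,6,19,14,15,17,3,21,12]
(after j=4) A = [4,7,6,19,14,15,17,3,21,12]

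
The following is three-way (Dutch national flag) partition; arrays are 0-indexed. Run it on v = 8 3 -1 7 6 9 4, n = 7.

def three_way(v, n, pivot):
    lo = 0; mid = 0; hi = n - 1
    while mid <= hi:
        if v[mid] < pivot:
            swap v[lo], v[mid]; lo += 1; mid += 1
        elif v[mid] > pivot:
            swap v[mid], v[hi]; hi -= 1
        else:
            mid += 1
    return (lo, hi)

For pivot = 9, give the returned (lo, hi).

lo=0 mid=0 hi=6
8<9: swap(0,0), lo=1 mid=1 ⇒ 8 3 -1 7 6 9 4
3<9: swap(1,1), lo=2 mid=2 ⇒ 8 3 -1 7 6 9 4
-1<9: swap(2,2), lo=3 mid=3 ⇒ 8 3 -1 7 6 9 4
7<9: swap(3,3), lo=4 mid=4 ⇒ 8 3 -1 7 6 9 4
6<9: swap(4,4), lo=5 mid=5 ⇒ 8 3 -1 7 6 9 4
9=9: mid=6
4<9: swap(5,6), lo=6 mid=7 ⇒ 8 3 -1 7 6 4 9
done. lo=6 hi=6; v=8 3 -1 7 6 4 9

(6, 6)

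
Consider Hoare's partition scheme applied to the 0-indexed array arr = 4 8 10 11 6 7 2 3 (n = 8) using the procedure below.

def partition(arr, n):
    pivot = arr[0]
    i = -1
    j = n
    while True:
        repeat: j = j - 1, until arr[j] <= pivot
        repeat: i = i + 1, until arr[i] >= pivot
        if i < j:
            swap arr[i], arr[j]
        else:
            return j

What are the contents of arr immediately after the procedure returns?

pivot = arr[0] = 4; i = -1, j = 8
j→7 (arr[7]=3≤4), i→0 (arr[0]=4≥4); i<j, swap → 3 8 10 11 6 7 2 4
j→6 (arr[6]=2≤4), i→1 (arr[1]=8≥4); i<j, swap → 3 2 10 11 6 7 8 4
j→1, i→2; i≥j, return j=1. arr = 3 2 10 11 6 7 8 4

3 2 10 11 6 7 8 4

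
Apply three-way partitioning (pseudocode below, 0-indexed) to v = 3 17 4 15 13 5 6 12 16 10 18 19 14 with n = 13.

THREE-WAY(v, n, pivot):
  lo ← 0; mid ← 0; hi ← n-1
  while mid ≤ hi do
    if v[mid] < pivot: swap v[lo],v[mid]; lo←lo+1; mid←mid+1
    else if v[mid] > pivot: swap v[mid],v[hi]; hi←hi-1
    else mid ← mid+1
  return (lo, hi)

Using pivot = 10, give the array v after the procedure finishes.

3 4 6 5 10 13 12 16 15 18 19 14 17

pivot = 10; lo=0, mid=0, hi=12
v[mid]=3<10: swap v[0],v[0]; lo=1,mid=1 → 3 17 4 15 13 5 6 12 16 10 18 19 14
v[mid]=17>10: swap v[1],v[12]; hi=11 → 3 14 4 15 13 5 6 12 16 10 18 19 17
v[mid]=14>10: swap v[1],v[11]; hi=10 → 3 19 4 15 13 5 6 12 16 10 18 14 17
v[mid]=19>10: swap v[1],v[10]; hi=9 → 3 18 4 15 13 5 6 12 16 10 19 14 17
v[mid]=18>10: swap v[1],v[9]; hi=8 → 3 10 4 15 13 5 6 12 16 18 19 14 17
v[mid]=10=10: mid=2
v[mid]=4<10: swap v[1],v[2]; lo=2,mid=3 → 3 4 10 15 13 5 6 12 16 18 19 14 17
v[mid]=15>10: swap v[3],v[8]; hi=7 → 3 4 10 16 13 5 6 12 15 18 19 14 17
v[mid]=16>10: swap v[3],v[7]; hi=6 → 3 4 10 12 13 5 6 16 15 18 19 14 17
v[mid]=12>10: swap v[3],v[6]; hi=5 → 3 4 10 6 13 5 12 16 15 18 19 14 17
v[mid]=6<10: swap v[2],v[3]; lo=3,mid=4 → 3 4 6 10 13 5 12 16 15 18 19 14 17
v[mid]=13>10: swap v[4],v[5]; hi=4 → 3 4 6 10 5 13 12 16 15 18 19 14 17
v[mid]=5<10: swap v[3],v[4]; lo=4,mid=5 → 3 4 6 5 10 13 12 16 15 18 19 14 17
end: lo=4, hi=4; v = 3 4 6 5 10 13 12 16 15 18 19 14 17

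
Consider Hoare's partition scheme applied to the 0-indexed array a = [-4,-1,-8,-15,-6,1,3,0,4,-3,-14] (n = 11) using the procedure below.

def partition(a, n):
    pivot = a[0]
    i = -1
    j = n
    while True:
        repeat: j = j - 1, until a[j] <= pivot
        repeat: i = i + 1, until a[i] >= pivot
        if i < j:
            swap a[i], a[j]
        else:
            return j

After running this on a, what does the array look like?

pivot=-4
j stops at 10 (-14), i stops at 0 (-4); swap ⇒ [-14,-1,-8,-15,-6,1,3,0,4,-3,-4]
j stops at 4 (-6), i stops at 1 (-1); swap ⇒ [-14,-6,-8,-15,-1,1,3,0,4,-3,-4]
j stops at 3, i stops at 4; i≥j ⇒ return 3. a=[-14,-6,-8,-15,-1,1,3,0,4,-3,-4]

[-14,-6,-8,-15,-1,1,3,0,4,-3,-4]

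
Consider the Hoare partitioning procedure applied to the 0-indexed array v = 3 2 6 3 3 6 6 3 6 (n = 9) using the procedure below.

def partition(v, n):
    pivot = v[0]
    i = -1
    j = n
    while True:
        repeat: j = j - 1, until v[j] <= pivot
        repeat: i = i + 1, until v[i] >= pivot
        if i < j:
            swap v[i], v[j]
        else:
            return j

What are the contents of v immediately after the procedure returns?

pivot = v[0] = 3; i = -1, j = 9
j→7 (v[7]=3≤3), i→0 (v[0]=3≥3); i<j, swap → 3 2 6 3 3 6 6 3 6
j→4 (v[4]=3≤3), i→2 (v[2]=6≥3); i<j, swap → 3 2 3 3 6 6 6 3 6
j→3, i→3; i≥j, return j=3. v = 3 2 3 3 6 6 6 3 6

3 2 3 3 6 6 6 3 6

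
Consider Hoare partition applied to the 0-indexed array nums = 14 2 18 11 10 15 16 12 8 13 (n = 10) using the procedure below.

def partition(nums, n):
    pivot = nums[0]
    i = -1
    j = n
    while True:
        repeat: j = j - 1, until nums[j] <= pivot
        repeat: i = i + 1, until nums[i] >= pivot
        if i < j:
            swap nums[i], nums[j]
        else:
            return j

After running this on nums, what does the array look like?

13 2 8 11 10 12 16 15 18 14

pivot = nums[0] = 14; i = -1, j = 10
j→9 (nums[9]=13≤14), i→0 (nums[0]=14≥14); i<j, swap → 13 2 18 11 10 15 16 12 8 14
j→8 (nums[8]=8≤14), i→2 (nums[2]=18≥14); i<j, swap → 13 2 8 11 10 15 16 12 18 14
j→7 (nums[7]=12≤14), i→5 (nums[5]=15≥14); i<j, swap → 13 2 8 11 10 12 16 15 18 14
j→5, i→6; i≥j, return j=5. nums = 13 2 8 11 10 12 16 15 18 14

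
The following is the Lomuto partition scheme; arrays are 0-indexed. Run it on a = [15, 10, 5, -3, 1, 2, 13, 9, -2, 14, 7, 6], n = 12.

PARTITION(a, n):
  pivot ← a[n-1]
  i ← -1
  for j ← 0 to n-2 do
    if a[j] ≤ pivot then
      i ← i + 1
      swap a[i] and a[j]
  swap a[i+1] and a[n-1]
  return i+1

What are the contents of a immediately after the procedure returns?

[5, -3, 1, 2, -2, 6, 13, 9, 15, 14, 7, 10]

pivot = a[11] = 6; i = -1
j=0: a[0]=15 > 6 → no swap
j=1: a[1]=10 > 6 → no swap
j=2: a[2]=5 ≤ 6 → i=0, swap a[0],a[2] → [5, 10, 15, -3, 1, 2, 13, 9, -2, 14, 7, 6]
j=3: a[3]=-3 ≤ 6 → i=1, swap a[1],a[3] → [5, -3, 15, 10, 1, 2, 13, 9, -2, 14, 7, 6]
j=4: a[4]=1 ≤ 6 → i=2, swap a[2],a[4] → [5, -3, 1, 10, 15, 2, 13, 9, -2, 14, 7, 6]
j=5: a[5]=2 ≤ 6 → i=3, swap a[3],a[5] → [5, -3, 1, 2, 15, 10, 13, 9, -2, 14, 7, 6]
j=6: a[6]=13 > 6 → no swap
j=7: a[7]=9 > 6 → no swap
j=8: a[8]=-2 ≤ 6 → i=4, swap a[4],a[8] → [5, -3, 1, 2, -2, 10, 13, 9, 15, 14, 7, 6]
j=9: a[9]=14 > 6 → no swap
j=10: a[10]=7 > 6 → no swap
final swap a[5],a[11] → [5, -3, 1, 2, -2, 6, 13, 9, 15, 14, 7, 10]; return 5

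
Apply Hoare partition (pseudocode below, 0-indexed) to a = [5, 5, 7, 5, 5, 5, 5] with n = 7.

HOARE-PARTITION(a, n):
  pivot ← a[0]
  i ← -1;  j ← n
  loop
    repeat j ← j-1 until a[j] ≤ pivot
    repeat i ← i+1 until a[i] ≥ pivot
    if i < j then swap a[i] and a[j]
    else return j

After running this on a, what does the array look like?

pivot = a[0] = 5; i = -1, j = 7
j→6 (a[6]=5≤5), i→0 (a[0]=5≥5); i<j, swap → [5, 5, 7, 5, 5, 5, 5]
j→5 (a[5]=5≤5), i→1 (a[1]=5≥5); i<j, swap → [5, 5, 7, 5, 5, 5, 5]
j→4 (a[4]=5≤5), i→2 (a[2]=7≥5); i<j, swap → [5, 5, 5, 5, 7, 5, 5]
j→3, i→3; i≥j, return j=3. a = [5, 5, 5, 5, 7, 5, 5]

[5, 5, 5, 5, 7, 5, 5]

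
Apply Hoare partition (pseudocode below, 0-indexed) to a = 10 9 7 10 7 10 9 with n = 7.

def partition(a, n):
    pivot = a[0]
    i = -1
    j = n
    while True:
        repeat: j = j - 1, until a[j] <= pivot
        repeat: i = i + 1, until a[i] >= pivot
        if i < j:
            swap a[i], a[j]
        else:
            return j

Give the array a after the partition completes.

pivot = a[0] = 10; i = -1, j = 7
j→6 (a[6]=9≤10), i→0 (a[0]=10≥10); i<j, swap → 9 9 7 10 7 10 10
j→5 (a[5]=10≤10), i→3 (a[3]=10≥10); i<j, swap → 9 9 7 10 7 10 10
j→4, i→5; i≥j, return j=4. a = 9 9 7 10 7 10 10

9 9 7 10 7 10 10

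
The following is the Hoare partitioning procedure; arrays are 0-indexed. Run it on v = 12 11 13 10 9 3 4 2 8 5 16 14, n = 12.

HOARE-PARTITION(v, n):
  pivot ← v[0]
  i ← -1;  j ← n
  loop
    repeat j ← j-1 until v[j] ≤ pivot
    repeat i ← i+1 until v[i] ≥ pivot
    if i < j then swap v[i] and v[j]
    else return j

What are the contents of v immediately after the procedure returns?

5 11 8 10 9 3 4 2 13 12 16 14

pivot = v[0] = 12; i = -1, j = 12
j→9 (v[9]=5≤12), i→0 (v[0]=12≥12); i<j, swap → 5 11 13 10 9 3 4 2 8 12 16 14
j→8 (v[8]=8≤12), i→2 (v[2]=13≥12); i<j, swap → 5 11 8 10 9 3 4 2 13 12 16 14
j→7, i→8; i≥j, return j=7. v = 5 11 8 10 9 3 4 2 13 12 16 14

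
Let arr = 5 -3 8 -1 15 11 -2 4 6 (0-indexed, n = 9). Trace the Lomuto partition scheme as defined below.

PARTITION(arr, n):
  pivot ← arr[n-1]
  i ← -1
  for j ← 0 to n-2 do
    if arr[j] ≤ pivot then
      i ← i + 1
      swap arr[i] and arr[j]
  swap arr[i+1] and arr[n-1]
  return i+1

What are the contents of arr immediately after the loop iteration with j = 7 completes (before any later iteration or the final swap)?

5 -3 -1 -2 4 11 8 15 6

pivot=6, i=-1
j=0: 5≤6, i=0, swap(0,0) ⇒ 5 -3 8 -1 15 11 -2 4 6
j=1: -3≤6, i=1, swap(1,1) ⇒ 5 -3 8 -1 15 11 -2 4 6
j=2: 8>6, skip
j=3: -1≤6, i=2, swap(2,3) ⇒ 5 -3 -1 8 15 11 -2 4 6
j=4: 15>6, skip
j=5: 11>6, skip
j=6: -2≤6, i=3, swap(3,6) ⇒ 5 -3 -1 -2 15 11 8 4 6
j=7: 4≤6, i=4, swap(4,7) ⇒ 5 -3 -1 -2 4 11 8 15 6
(after j=7) arr = 5 -3 -1 -2 4 11 8 15 6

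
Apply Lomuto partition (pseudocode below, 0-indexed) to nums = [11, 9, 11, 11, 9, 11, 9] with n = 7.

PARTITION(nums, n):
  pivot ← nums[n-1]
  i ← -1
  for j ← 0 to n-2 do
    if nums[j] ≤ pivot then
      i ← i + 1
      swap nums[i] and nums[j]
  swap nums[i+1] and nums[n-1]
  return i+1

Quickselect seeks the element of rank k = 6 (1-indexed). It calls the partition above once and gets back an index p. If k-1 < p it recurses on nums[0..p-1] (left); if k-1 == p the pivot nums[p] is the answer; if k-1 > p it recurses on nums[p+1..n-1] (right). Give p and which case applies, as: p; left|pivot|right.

pivot = nums[6] = 9; i = -1
j=0: nums[0]=11 > 9 → no swap
j=1: nums[1]=9 ≤ 9 → i=0, swap nums[0],nums[1] → [9, 11, 11, 11, 9, 11, 9]
j=2: nums[2]=11 > 9 → no swap
j=3: nums[3]=11 > 9 → no swap
j=4: nums[4]=9 ≤ 9 → i=1, swap nums[1],nums[4] → [9, 9, 11, 11, 11, 11, 9]
j=5: nums[5]=11 > 9 → no swap
final swap nums[2],nums[6] → [9, 9, 9, 11, 11, 11, 11]; return 2
p = 2; k-1 = 5 > 2 ⇒ right

2; right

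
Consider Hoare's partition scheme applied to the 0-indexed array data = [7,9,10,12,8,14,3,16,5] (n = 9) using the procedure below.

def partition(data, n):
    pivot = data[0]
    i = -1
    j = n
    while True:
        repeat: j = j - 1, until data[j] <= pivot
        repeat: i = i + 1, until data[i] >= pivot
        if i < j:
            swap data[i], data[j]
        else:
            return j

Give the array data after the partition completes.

[5,3,10,12,8,14,9,16,7]

pivot = data[0] = 7; i = -1, j = 9
j→8 (data[8]=5≤7), i→0 (data[0]=7≥7); i<j, swap → [5,9,10,12,8,14,3,16,7]
j→6 (data[6]=3≤7), i→1 (data[1]=9≥7); i<j, swap → [5,3,10,12,8,14,9,16,7]
j→1, i→2; i≥j, return j=1. data = [5,3,10,12,8,14,9,16,7]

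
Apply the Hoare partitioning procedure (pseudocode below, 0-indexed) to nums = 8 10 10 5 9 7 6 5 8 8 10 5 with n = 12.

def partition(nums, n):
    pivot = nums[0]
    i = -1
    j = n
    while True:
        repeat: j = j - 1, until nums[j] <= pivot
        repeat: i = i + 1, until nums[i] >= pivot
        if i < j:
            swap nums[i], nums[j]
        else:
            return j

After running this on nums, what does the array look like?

pivot = nums[0] = 8; i = -1, j = 12
j→11 (nums[11]=5≤8), i→0 (nums[0]=8≥8); i<j, swap → 5 10 10 5 9 7 6 5 8 8 10 8
j→9 (nums[9]=8≤8), i→1 (nums[1]=10≥8); i<j, swap → 5 8 10 5 9 7 6 5 8 10 10 8
j→8 (nums[8]=8≤8), i→2 (nums[2]=10≥8); i<j, swap → 5 8 8 5 9 7 6 5 10 10 10 8
j→7 (nums[7]=5≤8), i→4 (nums[4]=9≥8); i<j, swap → 5 8 8 5 5 7 6 9 10 10 10 8
j→6, i→7; i≥j, return j=6. nums = 5 8 8 5 5 7 6 9 10 10 10 8

5 8 8 5 5 7 6 9 10 10 10 8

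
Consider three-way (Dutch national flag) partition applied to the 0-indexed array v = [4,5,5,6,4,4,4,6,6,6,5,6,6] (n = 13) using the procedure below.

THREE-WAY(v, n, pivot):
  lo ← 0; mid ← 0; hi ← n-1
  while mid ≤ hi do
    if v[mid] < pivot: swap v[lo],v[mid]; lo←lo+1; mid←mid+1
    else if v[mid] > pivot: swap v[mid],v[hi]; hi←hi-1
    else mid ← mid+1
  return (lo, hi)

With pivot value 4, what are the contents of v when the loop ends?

[4,4,4,4,6,5,6,6,6,5,6,6,5]

pivot = 4; lo=0, mid=0, hi=12
v[mid]=4=4: mid=1
v[mid]=5>4: swap v[1],v[12]; hi=11 → [4,6,5,6,4,4,4,6,6,6,5,6,5]
v[mid]=6>4: swap v[1],v[11]; hi=10 → [4,6,5,6,4,4,4,6,6,6,5,6,5]
v[mid]=6>4: swap v[1],v[10]; hi=9 → [4,5,5,6,4,4,4,6,6,6,6,6,5]
v[mid]=5>4: swap v[1],v[9]; hi=8 → [4,6,5,6,4,4,4,6,6,5,6,6,5]
v[mid]=6>4: swap v[1],v[8]; hi=7 → [4,6,5,6,4,4,4,6,6,5,6,6,5]
v[mid]=6>4: swap v[1],v[7]; hi=6 → [4,6,5,6,4,4,4,6,6,5,6,6,5]
v[mid]=6>4: swap v[1],v[6]; hi=5 → [4,4,5,6,4,4,6,6,6,5,6,6,5]
v[mid]=4=4: mid=2
v[mid]=5>4: swap v[2],v[5]; hi=4 → [4,4,4,6,4,5,6,6,6,5,6,6,5]
v[mid]=4=4: mid=3
v[mid]=6>4: swap v[3],v[4]; hi=3 → [4,4,4,4,6,5,6,6,6,5,6,6,5]
v[mid]=4=4: mid=4
end: lo=0, hi=3; v = [4,4,4,4,6,5,6,6,6,5,6,6,5]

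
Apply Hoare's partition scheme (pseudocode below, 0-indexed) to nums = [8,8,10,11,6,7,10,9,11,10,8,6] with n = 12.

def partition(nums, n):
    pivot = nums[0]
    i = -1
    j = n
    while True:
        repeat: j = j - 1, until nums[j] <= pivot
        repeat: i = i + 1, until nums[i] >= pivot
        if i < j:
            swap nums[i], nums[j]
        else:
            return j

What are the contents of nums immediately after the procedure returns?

[6,8,7,6,11,10,10,9,11,10,8,8]

pivot = nums[0] = 8; i = -1, j = 12
j→11 (nums[11]=6≤8), i→0 (nums[0]=8≥8); i<j, swap → [6,8,10,11,6,7,10,9,11,10,8,8]
j→10 (nums[10]=8≤8), i→1 (nums[1]=8≥8); i<j, swap → [6,8,10,11,6,7,10,9,11,10,8,8]
j→5 (nums[5]=7≤8), i→2 (nums[2]=10≥8); i<j, swap → [6,8,7,11,6,10,10,9,11,10,8,8]
j→4 (nums[4]=6≤8), i→3 (nums[3]=11≥8); i<j, swap → [6,8,7,6,11,10,10,9,11,10,8,8]
j→3, i→4; i≥j, return j=3. nums = [6,8,7,6,11,10,10,9,11,10,8,8]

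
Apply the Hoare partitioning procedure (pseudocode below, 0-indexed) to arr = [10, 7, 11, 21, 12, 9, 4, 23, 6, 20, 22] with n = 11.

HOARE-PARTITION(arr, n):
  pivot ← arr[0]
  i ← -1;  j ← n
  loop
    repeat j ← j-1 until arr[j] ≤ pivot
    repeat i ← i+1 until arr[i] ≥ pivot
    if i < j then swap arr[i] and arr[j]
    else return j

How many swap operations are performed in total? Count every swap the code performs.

3

pivot=10
j stops at 8 (6), i stops at 0 (10); swap ⇒ [6, 7, 11, 21, 12, 9, 4, 23, 10, 20, 22]
j stops at 6 (4), i stops at 2 (11); swap ⇒ [6, 7, 4, 21, 12, 9, 11, 23, 10, 20, 22]
j stops at 5 (9), i stops at 3 (21); swap ⇒ [6, 7, 4, 9, 12, 21, 11, 23, 10, 20, 22]
j stops at 3, i stops at 4; i≥j ⇒ return 3. arr=[6, 7, 4, 9, 12, 21, 11, 23, 10, 20, 22]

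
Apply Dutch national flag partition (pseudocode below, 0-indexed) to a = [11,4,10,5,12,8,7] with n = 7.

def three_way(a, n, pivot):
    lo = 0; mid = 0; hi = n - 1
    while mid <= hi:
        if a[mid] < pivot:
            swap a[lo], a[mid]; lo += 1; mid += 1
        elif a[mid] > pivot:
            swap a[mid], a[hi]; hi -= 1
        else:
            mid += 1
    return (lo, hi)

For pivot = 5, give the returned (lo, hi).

lo=0 mid=0 hi=6
11>5: swap(0,6), hi=5 ⇒ [7,4,10,5,12,8,11]
7>5: swap(0,5), hi=4 ⇒ [8,4,10,5,12,7,11]
8>5: swap(0,4), hi=3 ⇒ [12,4,10,5,8,7,11]
12>5: swap(0,3), hi=2 ⇒ [5,4,10,12,8,7,11]
5=5: mid=1
4<5: swap(0,1), lo=1 mid=2 ⇒ [4,5,10,12,8,7,11]
10>5: swap(2,2), hi=1 ⇒ [4,5,10,12,8,7,11]
done. lo=1 hi=1; a=[4,5,10,12,8,7,11]

(1, 1)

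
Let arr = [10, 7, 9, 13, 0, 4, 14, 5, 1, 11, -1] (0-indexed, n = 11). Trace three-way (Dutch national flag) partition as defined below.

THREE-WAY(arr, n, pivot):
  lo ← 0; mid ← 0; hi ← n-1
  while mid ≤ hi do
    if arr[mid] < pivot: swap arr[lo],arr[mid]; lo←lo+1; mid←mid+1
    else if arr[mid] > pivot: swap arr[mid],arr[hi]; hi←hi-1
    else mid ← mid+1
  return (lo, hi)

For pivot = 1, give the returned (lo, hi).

pivot = 1; lo=0, mid=0, hi=10
arr[mid]=10>1: swap arr[0],arr[10]; hi=9 → [-1, 7, 9, 13, 0, 4, 14, 5, 1, 11, 10]
arr[mid]=-1<1: swap arr[0],arr[0]; lo=1,mid=1 → [-1, 7, 9, 13, 0, 4, 14, 5, 1, 11, 10]
arr[mid]=7>1: swap arr[1],arr[9]; hi=8 → [-1, 11, 9, 13, 0, 4, 14, 5, 1, 7, 10]
arr[mid]=11>1: swap arr[1],arr[8]; hi=7 → [-1, 1, 9, 13, 0, 4, 14, 5, 11, 7, 10]
arr[mid]=1=1: mid=2
arr[mid]=9>1: swap arr[2],arr[7]; hi=6 → [-1, 1, 5, 13, 0, 4, 14, 9, 11, 7, 10]
arr[mid]=5>1: swap arr[2],arr[6]; hi=5 → [-1, 1, 14, 13, 0, 4, 5, 9, 11, 7, 10]
arr[mid]=14>1: swap arr[2],arr[5]; hi=4 → [-1, 1, 4, 13, 0, 14, 5, 9, 11, 7, 10]
arr[mid]=4>1: swap arr[2],arr[4]; hi=3 → [-1, 1, 0, 13, 4, 14, 5, 9, 11, 7, 10]
arr[mid]=0<1: swap arr[1],arr[2]; lo=2,mid=3 → [-1, 0, 1, 13, 4, 14, 5, 9, 11, 7, 10]
arr[mid]=13>1: swap arr[3],arr[3]; hi=2 → [-1, 0, 1, 13, 4, 14, 5, 9, 11, 7, 10]
end: lo=2, hi=2; arr = [-1, 0, 1, 13, 4, 14, 5, 9, 11, 7, 10]

(2, 2)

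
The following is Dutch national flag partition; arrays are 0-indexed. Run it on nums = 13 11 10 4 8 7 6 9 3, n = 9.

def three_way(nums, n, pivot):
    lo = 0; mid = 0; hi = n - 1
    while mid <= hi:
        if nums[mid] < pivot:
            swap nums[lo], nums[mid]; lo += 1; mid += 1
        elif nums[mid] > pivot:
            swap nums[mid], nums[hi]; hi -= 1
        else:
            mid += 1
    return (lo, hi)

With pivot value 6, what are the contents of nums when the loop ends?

3 4 6 8 7 10 9 11 13

lo=0 mid=0 hi=8
13>6: swap(0,8), hi=7 ⇒ 3 11 10 4 8 7 6 9 13
3<6: swap(0,0), lo=1 mid=1 ⇒ 3 11 10 4 8 7 6 9 13
11>6: swap(1,7), hi=6 ⇒ 3 9 10 4 8 7 6 11 13
9>6: swap(1,6), hi=5 ⇒ 3 6 10 4 8 7 9 11 13
6=6: mid=2
10>6: swap(2,5), hi=4 ⇒ 3 6 7 4 8 10 9 11 13
7>6: swap(2,4), hi=3 ⇒ 3 6 8 4 7 10 9 11 13
8>6: swap(2,3), hi=2 ⇒ 3 6 4 8 7 10 9 11 13
4<6: swap(1,2), lo=2 mid=3 ⇒ 3 4 6 8 7 10 9 11 13
done. lo=2 hi=2; nums=3 4 6 8 7 10 9 11 13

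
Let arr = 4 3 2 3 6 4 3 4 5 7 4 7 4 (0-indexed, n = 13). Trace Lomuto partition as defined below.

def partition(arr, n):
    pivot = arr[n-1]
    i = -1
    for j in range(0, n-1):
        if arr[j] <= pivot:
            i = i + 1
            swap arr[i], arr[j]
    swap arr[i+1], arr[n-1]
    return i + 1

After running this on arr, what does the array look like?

pivot=4, i=-1
j=0: 4≤4, i=0, swap(0,0) ⇒ 4 3 2 3 6 4 3 4 5 7 4 7 4
j=1: 3≤4, i=1, swap(1,1) ⇒ 4 3 2 3 6 4 3 4 5 7 4 7 4
j=2: 2≤4, i=2, swap(2,2) ⇒ 4 3 2 3 6 4 3 4 5 7 4 7 4
j=3: 3≤4, i=3, swap(3,3) ⇒ 4 3 2 3 6 4 3 4 5 7 4 7 4
j=4: 6>4, skip
j=5: 4≤4, i=4, swap(4,5) ⇒ 4 3 2 3 4 6 3 4 5 7 4 7 4
j=6: 3≤4, i=5, swap(5,6) ⇒ 4 3 2 3 4 3 6 4 5 7 4 7 4
j=7: 4≤4, i=6, swap(6,7) ⇒ 4 3 2 3 4 3 4 6 5 7 4 7 4
j=8: 5>4, skip
j=9: 7>4, skip
j=10: 4≤4, i=7, swap(7,10) ⇒ 4 3 2 3 4 3 4 4 5 7 6 7 4
j=11: 7>4, skip
swap(8,12) ⇒ 4 3 2 3 4 3 4 4 4 7 6 7 5; return 8

4 3 2 3 4 3 4 4 4 7 6 7 5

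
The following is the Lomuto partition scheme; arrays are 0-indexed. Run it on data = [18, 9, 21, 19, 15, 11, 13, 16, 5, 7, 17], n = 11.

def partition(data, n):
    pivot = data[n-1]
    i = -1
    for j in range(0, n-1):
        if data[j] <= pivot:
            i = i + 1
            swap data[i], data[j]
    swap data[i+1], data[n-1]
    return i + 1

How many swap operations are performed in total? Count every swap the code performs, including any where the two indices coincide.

8

pivot = data[10] = 17; i = -1
j=0: data[0]=18 > 17 → no swap
j=1: data[1]=9 ≤ 17 → i=0, swap data[0],data[1] → [9, 18, 21, 19, 15, 11, 13, 16, 5, 7, 17]
j=2: data[2]=21 > 17 → no swap
j=3: data[3]=19 > 17 → no swap
j=4: data[4]=15 ≤ 17 → i=1, swap data[1],data[4] → [9, 15, 21, 19, 18, 11, 13, 16, 5, 7, 17]
j=5: data[5]=11 ≤ 17 → i=2, swap data[2],data[5] → [9, 15, 11, 19, 18, 21, 13, 16, 5, 7, 17]
j=6: data[6]=13 ≤ 17 → i=3, swap data[3],data[6] → [9, 15, 11, 13, 18, 21, 19, 16, 5, 7, 17]
j=7: data[7]=16 ≤ 17 → i=4, swap data[4],data[7] → [9, 15, 11, 13, 16, 21, 19, 18, 5, 7, 17]
j=8: data[8]=5 ≤ 17 → i=5, swap data[5],data[8] → [9, 15, 11, 13, 16, 5, 19, 18, 21, 7, 17]
j=9: data[9]=7 ≤ 17 → i=6, swap data[6],data[9] → [9, 15, 11, 13, 16, 5, 7, 18, 21, 19, 17]
final swap data[7],data[10] → [9, 15, 11, 13, 16, 5, 7, 17, 21, 19, 18]; return 7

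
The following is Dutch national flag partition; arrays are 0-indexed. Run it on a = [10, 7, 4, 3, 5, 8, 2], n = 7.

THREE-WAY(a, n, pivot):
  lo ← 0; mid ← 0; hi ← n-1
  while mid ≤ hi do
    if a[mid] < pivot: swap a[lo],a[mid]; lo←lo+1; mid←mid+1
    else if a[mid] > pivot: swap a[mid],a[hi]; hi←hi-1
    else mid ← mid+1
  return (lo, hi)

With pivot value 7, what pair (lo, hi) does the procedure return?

(4, 4)

pivot = 7; lo=0, mid=0, hi=6
a[mid]=10>7: swap a[0],a[6]; hi=5 → [2, 7, 4, 3, 5, 8, 10]
a[mid]=2<7: swap a[0],a[0]; lo=1,mid=1 → [2, 7, 4, 3, 5, 8, 10]
a[mid]=7=7: mid=2
a[mid]=4<7: swap a[1],a[2]; lo=2,mid=3 → [2, 4, 7, 3, 5, 8, 10]
a[mid]=3<7: swap a[2],a[3]; lo=3,mid=4 → [2, 4, 3, 7, 5, 8, 10]
a[mid]=5<7: swap a[3],a[4]; lo=4,mid=5 → [2, 4, 3, 5, 7, 8, 10]
a[mid]=8>7: swap a[5],a[5]; hi=4 → [2, 4, 3, 5, 7, 8, 10]
end: lo=4, hi=4; a = [2, 4, 3, 5, 7, 8, 10]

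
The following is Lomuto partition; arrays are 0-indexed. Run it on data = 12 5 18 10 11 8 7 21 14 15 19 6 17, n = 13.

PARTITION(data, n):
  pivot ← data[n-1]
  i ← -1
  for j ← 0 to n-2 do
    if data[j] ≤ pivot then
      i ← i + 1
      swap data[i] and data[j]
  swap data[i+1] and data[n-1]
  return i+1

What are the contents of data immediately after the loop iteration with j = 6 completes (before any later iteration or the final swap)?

pivot=17, i=-1
j=0: 12≤17, i=0, swap(0,0) ⇒ 12 5 18 10 11 8 7 21 14 15 19 6 17
j=1: 5≤17, i=1, swap(1,1) ⇒ 12 5 18 10 11 8 7 21 14 15 19 6 17
j=2: 18>17, skip
j=3: 10≤17, i=2, swap(2,3) ⇒ 12 5 10 18 11 8 7 21 14 15 19 6 17
j=4: 11≤17, i=3, swap(3,4) ⇒ 12 5 10 11 18 8 7 21 14 15 19 6 17
j=5: 8≤17, i=4, swap(4,5) ⇒ 12 5 10 11 8 18 7 21 14 15 19 6 17
j=6: 7≤17, i=5, swap(5,6) ⇒ 12 5 10 11 8 7 18 21 14 15 19 6 17
(after j=6) data = 12 5 10 11 8 7 18 21 14 15 19 6 17

12 5 10 11 8 7 18 21 14 15 19 6 17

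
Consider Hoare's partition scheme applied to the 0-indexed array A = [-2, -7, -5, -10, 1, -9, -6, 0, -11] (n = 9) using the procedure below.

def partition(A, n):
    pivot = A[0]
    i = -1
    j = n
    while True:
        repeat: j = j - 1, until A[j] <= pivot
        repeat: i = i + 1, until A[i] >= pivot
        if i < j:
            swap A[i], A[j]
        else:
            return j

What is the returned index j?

5

pivot=-2
j stops at 8 (-11), i stops at 0 (-2); swap ⇒ [-11, -7, -5, -10, 1, -9, -6, 0, -2]
j stops at 6 (-6), i stops at 4 (1); swap ⇒ [-11, -7, -5, -10, -6, -9, 1, 0, -2]
j stops at 5, i stops at 6; i≥j ⇒ return 5. A=[-11, -7, -5, -10, -6, -9, 1, 0, -2]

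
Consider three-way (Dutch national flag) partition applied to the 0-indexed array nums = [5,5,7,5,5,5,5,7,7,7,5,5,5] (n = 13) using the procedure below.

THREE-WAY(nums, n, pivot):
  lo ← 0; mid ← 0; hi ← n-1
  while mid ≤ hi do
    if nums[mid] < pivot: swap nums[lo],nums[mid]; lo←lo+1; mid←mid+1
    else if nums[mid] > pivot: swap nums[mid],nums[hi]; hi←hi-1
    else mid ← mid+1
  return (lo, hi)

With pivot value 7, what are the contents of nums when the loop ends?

[5,5,5,5,5,5,5,5,5,7,7,7,7]

pivot = 7; lo=0, mid=0, hi=12
nums[mid]=5<7: swap nums[0],nums[0]; lo=1,mid=1 → [5,5,7,5,5,5,5,7,7,7,5,5,5]
nums[mid]=5<7: swap nums[1],nums[1]; lo=2,mid=2 → [5,5,7,5,5,5,5,7,7,7,5,5,5]
nums[mid]=7=7: mid=3
nums[mid]=5<7: swap nums[2],nums[3]; lo=3,mid=4 → [5,5,5,7,5,5,5,7,7,7,5,5,5]
nums[mid]=5<7: swap nums[3],nums[4]; lo=4,mid=5 → [5,5,5,5,7,5,5,7,7,7,5,5,5]
nums[mid]=5<7: swap nums[4],nums[5]; lo=5,mid=6 → [5,5,5,5,5,7,5,7,7,7,5,5,5]
nums[mid]=5<7: swap nums[5],nums[6]; lo=6,mid=7 → [5,5,5,5,5,5,7,7,7,7,5,5,5]
nums[mid]=7=7: mid=8
nums[mid]=7=7: mid=9
nums[mid]=7=7: mid=10
nums[mid]=5<7: swap nums[6],nums[10]; lo=7,mid=11 → [5,5,5,5,5,5,5,7,7,7,7,5,5]
nums[mid]=5<7: swap nums[7],nums[11]; lo=8,mid=12 → [5,5,5,5,5,5,5,5,7,7,7,7,5]
nums[mid]=5<7: swap nums[8],nums[12]; lo=9,mid=13 → [5,5,5,5,5,5,5,5,5,7,7,7,7]
end: lo=9, hi=12; nums = [5,5,5,5,5,5,5,5,5,7,7,7,7]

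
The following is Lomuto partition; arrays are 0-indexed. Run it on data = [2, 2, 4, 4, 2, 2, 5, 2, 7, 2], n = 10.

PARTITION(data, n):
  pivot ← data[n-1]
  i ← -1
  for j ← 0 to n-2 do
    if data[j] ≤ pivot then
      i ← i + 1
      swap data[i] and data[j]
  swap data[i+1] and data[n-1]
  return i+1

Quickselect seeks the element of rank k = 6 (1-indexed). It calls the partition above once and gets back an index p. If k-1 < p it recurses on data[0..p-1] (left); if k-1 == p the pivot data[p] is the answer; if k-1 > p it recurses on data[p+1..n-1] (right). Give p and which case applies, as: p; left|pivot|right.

pivot=2, i=-1
j=0: 2≤2, i=0, swap(0,0) ⇒ [2, 2, 4, 4, 2, 2, 5, 2, 7, 2]
j=1: 2≤2, i=1, swap(1,1) ⇒ [2, 2, 4, 4, 2, 2, 5, 2, 7, 2]
j=2: 4>2, skip
j=3: 4>2, skip
j=4: 2≤2, i=2, swap(2,4) ⇒ [2, 2, 2, 4, 4, 2, 5, 2, 7, 2]
j=5: 2≤2, i=3, swap(3,5) ⇒ [2, 2, 2, 2, 4, 4, 5, 2, 7, 2]
j=6: 5>2, skip
j=7: 2≤2, i=4, swap(4,7) ⇒ [2, 2, 2, 2, 2, 4, 5, 4, 7, 2]
j=8: 7>2, skip
swap(5,9) ⇒ [2, 2, 2, 2, 2, 2, 5, 4, 7, 4]; return 5
p = 5; k-1 = 5 == 5 ⇒ pivot

5; pivot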